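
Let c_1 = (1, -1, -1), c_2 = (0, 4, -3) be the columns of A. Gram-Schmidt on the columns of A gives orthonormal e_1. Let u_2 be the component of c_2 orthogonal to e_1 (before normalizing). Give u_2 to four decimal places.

u_2 = (0.3333, 3.6667, -3.3333)

e_1 = c_1/‖c_1‖ = (1, -1, -1)/1.7321 = (0.5774, -0.5774, -0.5774).
r_{12} = e_1·c_2 = -0.5774.
u_2 = c_2 + 0.5774·e_1 = (0.3333, 3.6667, -3.3333).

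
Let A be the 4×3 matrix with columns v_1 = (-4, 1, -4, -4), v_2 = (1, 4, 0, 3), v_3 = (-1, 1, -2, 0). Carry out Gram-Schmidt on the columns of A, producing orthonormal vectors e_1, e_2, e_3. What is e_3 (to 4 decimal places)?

v_1 = (-4, 1, -4, -4); ‖v_1‖ = 7.0000, so e_1 = (-0.5714, 0.1429, -0.5714, -0.5714).
e_1·v_2 = (-0.5714)·1 + 0.1429·4 + (-0.5714)·0 + (-0.5714)·3 = -1.7143.
u_2 = v_2 + 1.7143·e_1 = (0.0204, 4.2449, -0.9796, 2.0204).
‖u_2‖ = 4.8022, so e_2 = (0.0042, 0.8839, -0.2040, 0.4207).
e_1·v_3 = (-0.5714)·(-1) + 0.1429·1 + (-0.5714)·(-2) + (-0.5714)·0 = 1.8571; e_2·v_3 = 0.0042·(-1) + 0.8839·1 + (-0.2040)·(-2) + 0.4207·0 = 1.2877.
u_3 = v_3 − 1.8571·e_1 − 1.2877·e_2 = (0.0558, -0.4035, -0.6761, 0.5195).
‖u_3‖ = 0.9449, so e_3 = (0.0590, -0.4271, -0.7155, 0.5497).

e_3 = (0.0590, -0.4271, -0.7155, 0.5497)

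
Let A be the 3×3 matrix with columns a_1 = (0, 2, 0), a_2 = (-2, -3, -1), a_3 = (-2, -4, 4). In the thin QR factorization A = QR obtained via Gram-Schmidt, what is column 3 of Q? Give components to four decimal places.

a_1 = (0, 2, 0); ‖a_1‖ = 2.0000, so q_1 = (0.0000, 1.0000, 0.0000).
q_1·a_2 = 0.0000·(-2) + 1.0000·(-3) + 0.0000·(-1) = -3.0000.
u_2 = a_2 + 3.0000·q_1 = (-2.0000, 0.0000, -1.0000).
‖u_2‖ = 2.2361, so q_2 = (-0.8944, 0.0000, -0.4472).
q_1·a_3 = 0.0000·(-2) + 1.0000·(-4) + 0.0000·4 = -4.0000; q_2·a_3 = (-0.8944)·(-2) + 0.0000·(-4) + (-0.4472)·4 = 0.0000.
u_3 = a_3 + 4.0000·q_1 + 0.0000·q_2 = (-2.0000, 0.0000, 4.0000).
‖u_3‖ = 4.4721, so q_3 = (-0.4472, 0.0000, 0.8944).

q_3 = (-0.4472, 0.0000, 0.8944)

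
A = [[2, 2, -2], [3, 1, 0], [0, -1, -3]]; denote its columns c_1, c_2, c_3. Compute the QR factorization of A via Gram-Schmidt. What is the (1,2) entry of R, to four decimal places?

r_{12} = 1.9415

q_1 = c_1/‖c_1‖ = (2, 3, 0)/3.6056 = (0.5547, 0.8321, 0.0000).
r_{12} = q_1·c_2 = 1.9415.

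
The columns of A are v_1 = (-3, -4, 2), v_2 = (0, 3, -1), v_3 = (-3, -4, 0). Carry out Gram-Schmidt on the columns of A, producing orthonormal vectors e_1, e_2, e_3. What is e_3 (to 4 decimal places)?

e_1 = v_1/‖v_1‖ = (-3, -4, 2)/5.3852 = (-0.5571, -0.7428, 0.3714).
r_{12} = e_1·v_2 = -2.5997.
u_2 = v_2 + 2.5997·e_1 = (-1.4483, 1.0690, -0.0345).
‖u_2‖ = 1.8004, so e_2 = (-0.8044, 0.5937, -0.0192).
r_{13} = e_1·v_3 = 4.6424; r_{23} = e_2·v_3 = 0.0383.
u_3 = v_3 − 4.6424·e_1 − 0.0383·e_2 = (-0.3830, -0.5745, -1.7234).
‖u_3‖ = 1.8566, so e_3 = (-0.2063, -0.3094, -0.9283).

e_3 = (-0.2063, -0.3094, -0.9283)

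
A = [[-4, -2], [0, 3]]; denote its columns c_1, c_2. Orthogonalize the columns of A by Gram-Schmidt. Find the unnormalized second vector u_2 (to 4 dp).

c_1 = (-4, 0); ‖c_1‖ = 4.0000, so e_1 = (-1.0000, 0.0000).
e_1·c_2 = (-1.0000)·(-2) + 0.0000·3 = 2.0000.
u_2 = c_2 − 2.0000·e_1 = (0.0000, 3.0000).

u_2 = (0.0000, 3.0000)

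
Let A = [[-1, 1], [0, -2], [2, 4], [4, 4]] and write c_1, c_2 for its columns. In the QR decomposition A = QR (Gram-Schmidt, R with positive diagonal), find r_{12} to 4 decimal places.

c_1 = (-1, 0, 2, 4); ‖c_1‖ = 4.5826, so q_1 = (-0.2182, 0.0000, 0.4364, 0.8729).
r_{12} = q_1·c_2 = 5.0190.

r_{12} = 5.0190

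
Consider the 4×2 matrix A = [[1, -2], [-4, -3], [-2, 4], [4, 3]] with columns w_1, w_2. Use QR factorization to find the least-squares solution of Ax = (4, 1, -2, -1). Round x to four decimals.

e_1 = w_1/‖w_1‖ = (1, -4, -2, 4)/6.0828 = (0.1644, -0.6576, -0.3288, 0.6576).
r_{12} = e_1·w_2 = 2.3016.
u_2 = w_2 − 2.3016·e_1 = (-2.3784, -1.4865, 4.7568, 1.4865).
‖u_2‖ = 5.7186, so e_2 = (-0.4159, -0.2599, 0.8318, 0.2599).
Qᵀb = (0.0000, -3.8471).
Back-substitute: x_2 = -3.8471/5.7186 = -0.6727.
x_1 = (0.0000 − 2.3016·(-0.6727))/6.0828 = 0.2545.

x = (0.2545, -0.6727)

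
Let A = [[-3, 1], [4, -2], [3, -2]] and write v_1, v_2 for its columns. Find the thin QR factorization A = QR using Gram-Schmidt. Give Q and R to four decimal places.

Q = [[-0.5145, -0.7071], [0.6860, 0.0000], [0.5145, -0.7071]], R = [[5.8310, -2.9155], [0.0000, 0.7071]]

v_1 = (-3, 4, 3); ‖v_1‖ = 5.8310, so e_1 = (-0.5145, 0.6860, 0.5145).
e_1·v_2 = (-0.5145)·1 + 0.6860·(-2) + 0.5145·(-2) = -2.9155.
u_2 = v_2 + 2.9155·e_1 = (-0.5000, 0.0000, -0.5000).
‖u_2‖ = 0.7071, so e_2 = (-0.7071, 0.0000, -0.7071).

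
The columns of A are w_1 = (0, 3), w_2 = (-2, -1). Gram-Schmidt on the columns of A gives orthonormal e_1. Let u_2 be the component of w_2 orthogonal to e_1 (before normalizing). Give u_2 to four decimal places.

w_1 = (0, 3); ‖w_1‖ = 3.0000, so e_1 = (0.0000, 1.0000).
e_1·w_2 = 0.0000·(-2) + 1.0000·(-1) = -1.0000.
u_2 = w_2 + 1.0000·e_1 = (-2.0000, 0.0000).

u_2 = (-2.0000, 0.0000)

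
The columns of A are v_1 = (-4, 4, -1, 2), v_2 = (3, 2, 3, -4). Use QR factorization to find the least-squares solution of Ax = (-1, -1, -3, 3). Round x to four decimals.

x = (-0.0406, -0.7003)

q_1 = v_1/‖v_1‖ = (-4, 4, -1, 2)/6.0828 = (-0.6576, 0.6576, -0.1644, 0.3288).
r_{12} = q_1·v_2 = -2.4660.
u_2 = v_2 + 2.4660·q_1 = (1.3784, 3.6216, 2.5946, -3.1892).
‖u_2‖ = 5.6497, so q_2 = (0.2440, 0.6410, 0.4592, -0.5645).
Qᵀb = (1.4796, -3.9562).
Back-substitute: x_2 = -3.9562/5.6497 = -0.7003.
x_1 = (1.4796 + 2.4660·(-0.7003))/6.0828 = -0.0406.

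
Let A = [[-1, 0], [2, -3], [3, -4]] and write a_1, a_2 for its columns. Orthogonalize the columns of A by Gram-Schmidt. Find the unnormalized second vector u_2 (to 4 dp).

a_1 = (-1, 2, 3); ‖a_1‖ = 3.7417, so q_1 = (-0.2673, 0.5345, 0.8018).
q_1·a_2 = (-0.2673)·0 + 0.5345·(-3) + 0.8018·(-4) = -4.8107.
u_2 = a_2 + 4.8107·q_1 = (-1.2857, -0.4286, -0.1429).

u_2 = (-1.2857, -0.4286, -0.1429)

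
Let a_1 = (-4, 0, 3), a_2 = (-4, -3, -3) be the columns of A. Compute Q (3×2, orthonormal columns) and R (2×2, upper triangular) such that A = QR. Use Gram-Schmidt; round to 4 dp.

a_1 = (-4, 0, 3); ‖a_1‖ = 5.0000, so e_1 = (-0.8000, 0.0000, 0.6000).
e_1·a_2 = (-0.8000)·(-4) + 0.0000·(-3) + 0.6000·(-3) = 1.4000.
u_2 = a_2 − 1.4000·e_1 = (-2.8800, -3.0000, -3.8400).
‖u_2‖ = 5.6604, so e_2 = (-0.5088, -0.5300, -0.6784).

Q = [[-0.8000, -0.5088], [0.0000, -0.5300], [0.6000, -0.6784]], R = [[5.0000, 1.4000], [0.0000, 5.6604]]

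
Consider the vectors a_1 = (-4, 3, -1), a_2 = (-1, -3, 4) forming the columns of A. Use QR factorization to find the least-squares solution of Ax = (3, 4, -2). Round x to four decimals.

a_1 = (-4, 3, -1); ‖a_1‖ = 5.0990, so e_1 = (-0.7845, 0.5883, -0.1961).
e_1·a_2 = (-0.7845)·(-1) + 0.5883·(-3) + (-0.1961)·4 = -1.7650.
u_2 = a_2 + 1.7650·e_1 = (-2.3846, -1.9615, 3.6538).
‖u_2‖ = 4.7838, so e_2 = (-0.4985, -0.4100, 0.7638).
Qᵀb = (0.3922, -4.6632).
Back-substitute: x_2 = -4.6632/4.7838 = -0.9748.
x_1 = (0.3922 + 1.7650·(-0.9748))/5.0990 = -0.2605.

x = (-0.2605, -0.9748)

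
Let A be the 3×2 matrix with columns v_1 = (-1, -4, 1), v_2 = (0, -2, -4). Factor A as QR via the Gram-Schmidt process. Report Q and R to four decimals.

Q = [[-0.2357, 0.0508], [-0.9428, -0.2542], [0.2357, -0.9658]], R = [[4.2426, 0.9428], [0.0000, 4.3716]]

v_1 = (-1, -4, 1); ‖v_1‖ = 4.2426, so q_1 = (-0.2357, -0.9428, 0.2357).
q_1·v_2 = (-0.2357)·0 + (-0.9428)·(-2) + 0.2357·(-4) = 0.9428.
u_2 = v_2 − 0.9428·q_1 = (0.2222, -1.1111, -4.2222).
‖u_2‖ = 4.3716, so q_2 = (0.0508, -0.2542, -0.9658).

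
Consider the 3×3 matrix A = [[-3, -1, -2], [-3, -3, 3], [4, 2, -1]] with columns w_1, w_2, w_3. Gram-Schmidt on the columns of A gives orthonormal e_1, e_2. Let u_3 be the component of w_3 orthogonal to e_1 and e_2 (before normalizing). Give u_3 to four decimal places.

u_3 = (-0.9474, -0.3158, -0.9474)

e_1 = w_1/‖w_1‖ = (-3, -3, 4)/5.8310 = (-0.5145, -0.5145, 0.6860).
r_{12} = e_1·w_2 = 3.4300.
u_2 = w_2 − 3.4300·e_1 = (0.7647, -1.2353, -0.3529).
‖u_2‖ = 1.4951, so e_2 = (0.5115, -0.8262, -0.2361).
r_{13} = e_1·w_3 = -1.2005; r_{23} = e_2·w_3 = -3.2656.
u_3 = w_3 + 1.2005·e_1 + 3.2656·e_2 = (-0.9474, -0.3158, -0.9474).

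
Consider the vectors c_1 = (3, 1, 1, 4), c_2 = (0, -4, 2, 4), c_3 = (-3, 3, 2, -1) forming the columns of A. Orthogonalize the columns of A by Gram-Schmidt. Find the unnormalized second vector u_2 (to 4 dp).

e_1 = c_1/‖c_1‖ = (3, 1, 1, 4)/5.1962 = (0.5774, 0.1925, 0.1925, 0.7698).
r_{12} = e_1·c_2 = 2.6943.
u_2 = c_2 − 2.6943·e_1 = (-1.5556, -4.5185, 1.4815, 1.9259).

u_2 = (-1.5556, -4.5185, 1.4815, 1.9259)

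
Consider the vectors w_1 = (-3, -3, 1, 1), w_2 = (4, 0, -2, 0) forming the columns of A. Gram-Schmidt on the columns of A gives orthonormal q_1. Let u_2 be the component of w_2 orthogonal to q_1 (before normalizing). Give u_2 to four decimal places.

q_1 = w_1/‖w_1‖ = (-3, -3, 1, 1)/4.4721 = (-0.6708, -0.6708, 0.2236, 0.2236).
r_{12} = q_1·w_2 = -3.1305.
u_2 = w_2 + 3.1305·q_1 = (1.9000, -2.1000, -1.3000, 0.7000).

u_2 = (1.9000, -2.1000, -1.3000, 0.7000)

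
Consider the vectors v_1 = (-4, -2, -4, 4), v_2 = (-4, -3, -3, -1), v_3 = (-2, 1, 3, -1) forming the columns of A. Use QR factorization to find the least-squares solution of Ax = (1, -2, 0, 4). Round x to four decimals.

v_1 = (-4, -2, -4, 4); ‖v_1‖ = 7.2111, so e_1 = (-0.5547, -0.2774, -0.5547, 0.5547).
e_1·v_2 = (-0.5547)·(-4) + (-0.2774)·(-3) + (-0.5547)·(-3) + 0.5547·(-1) = 4.1603.
u_2 = v_2 − 4.1603·e_1 = (-1.6923, -1.8462, -0.6923, -3.3077).
‖u_2‖ = 4.2062, so e_2 = (-0.4023, -0.4389, -0.1646, -0.7864).
e_1·v_3 = (-0.5547)·(-2) + (-0.2774)·1 + (-0.5547)·3 + 0.5547·(-1) = -1.3868; e_2·v_3 = (-0.4023)·(-2) + (-0.4389)·1 + (-0.1646)·3 + (-0.7864)·(-1) = 0.6584.
u_3 = v_3 + 1.3868·e_1 − 0.6584·e_2 = (-2.5043, 0.9043, 2.3391, 0.2870).
‖u_3‖ = 3.5558, so e_3 = (-0.7043, 0.2543, 0.6578, 0.0807).
Qᵀb = (2.2188, -2.6700, -0.8902).
Back-substitute: x_3 = -0.8902/3.5558 = -0.2503.
x_2 = (-2.6700 − 0.6584·(-0.2503))/4.2062 = -0.5956.
x_1 = (2.2188 − 4.1603·(-0.5956) + 1.3868·(-0.2503))/7.2111 = 0.6032.

x = (0.6032, -0.5956, -0.2503)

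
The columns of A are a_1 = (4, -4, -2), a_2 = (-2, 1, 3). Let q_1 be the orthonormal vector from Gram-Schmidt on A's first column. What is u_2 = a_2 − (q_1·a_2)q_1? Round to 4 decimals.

a_1 = (4, -4, -2); ‖a_1‖ = 6.0000, so q_1 = (0.6667, -0.6667, -0.3333).
q_1·a_2 = 0.6667·(-2) + (-0.6667)·1 + (-0.3333)·3 = -3.0000.
u_2 = a_2 + 3.0000·q_1 = (0.0000, -1.0000, 2.0000).

u_2 = (0.0000, -1.0000, 2.0000)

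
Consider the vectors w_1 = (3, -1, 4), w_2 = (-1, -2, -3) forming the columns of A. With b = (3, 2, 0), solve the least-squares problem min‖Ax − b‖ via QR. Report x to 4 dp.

x = (0.0359, -0.4667)

w_1 = (3, -1, 4); ‖w_1‖ = 5.0990, so q_1 = (0.5883, -0.1961, 0.7845).
q_1·w_2 = 0.5883·(-1) + (-0.1961)·(-2) + 0.7845·(-3) = -2.5495.
u_2 = w_2 + 2.5495·q_1 = (0.5000, -2.5000, -1.0000).
‖u_2‖ = 2.7386, so q_2 = (0.1826, -0.9129, -0.3651).
Qᵀb = (1.3728, -1.2780).
Back-substitute: x_2 = -1.2780/2.7386 = -0.4667.
x_1 = (1.3728 + 2.5495·(-0.4667))/5.0990 = 0.0359.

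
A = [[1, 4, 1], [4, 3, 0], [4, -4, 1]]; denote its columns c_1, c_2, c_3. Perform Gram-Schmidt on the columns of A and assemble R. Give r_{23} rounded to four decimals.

e_1 = c_1/‖c_1‖ = (1, 4, 4)/5.7446 = (0.1741, 0.6963, 0.6963).
r_{12} = e_1·c_2 = 0.0000.
u_2 = c_2 + 0.0000·e_1 = (4.0000, 3.0000, -4.0000).
‖u_2‖ = 6.4031, so e_2 = (0.6247, 0.4685, -0.6247).
r_{23} = e_2·c_3 = 0.0000.

r_{23} = 0.0000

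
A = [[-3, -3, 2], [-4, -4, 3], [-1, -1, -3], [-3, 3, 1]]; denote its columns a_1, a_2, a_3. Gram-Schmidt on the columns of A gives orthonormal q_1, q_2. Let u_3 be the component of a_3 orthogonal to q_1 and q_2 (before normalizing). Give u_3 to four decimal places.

u_3 = (0.2692, 0.6923, -3.5769, 0.0000)

q_1 = a_1/‖a_1‖ = (-3, -4, -1, -3)/5.9161 = (-0.5071, -0.6761, -0.1690, -0.5071).
r_{12} = q_1·a_2 = 2.8735.
u_2 = a_2 − 2.8735·q_1 = (-1.5429, -2.0571, -0.5143, 4.4571).
‖u_2‖ = 5.1713, so q_2 = (-0.2983, -0.3978, -0.0994, 0.8619).
r_{13} = q_1·a_3 = -3.0426; r_{23} = q_2·a_3 = -0.6298.
u_3 = a_3 + 3.0426·q_1 + 0.6298·q_2 = (0.2692, 0.6923, -3.5769, 0.0000).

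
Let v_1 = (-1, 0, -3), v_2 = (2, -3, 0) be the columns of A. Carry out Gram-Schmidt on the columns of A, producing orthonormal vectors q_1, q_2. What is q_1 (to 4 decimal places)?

q_1 = (-0.3162, 0.0000, -0.9487)

v_1 = (-1, 0, -3); ‖v_1‖ = 3.1623, so q_1 = (-0.3162, 0.0000, -0.9487).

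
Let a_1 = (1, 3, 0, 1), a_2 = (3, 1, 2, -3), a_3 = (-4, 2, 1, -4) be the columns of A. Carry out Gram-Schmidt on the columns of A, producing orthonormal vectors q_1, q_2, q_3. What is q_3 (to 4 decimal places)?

q_1 = a_1/‖a_1‖ = (1, 3, 0, 1)/3.3166 = (0.3015, 0.9045, 0.0000, 0.3015).
r_{12} = q_1·a_2 = 0.9045.
u_2 = a_2 − 0.9045·q_1 = (2.7273, 0.1818, 2.0000, -3.2727).
‖u_2‖ = 4.7098, so q_2 = (0.5791, 0.0386, 0.4247, -0.6949).
r_{13} = q_1·a_3 = -0.6030; r_{23} = q_2·a_3 = 0.9651.
u_3 = a_3 + 0.6030·q_1 − 0.9651·q_2 = (-4.3770, 2.5082, 0.5902, -3.1475).
‖u_3‖ = 5.9754, so q_3 = (-0.7325, 0.4198, 0.0988, -0.5268).

q_3 = (-0.7325, 0.4198, 0.0988, -0.5268)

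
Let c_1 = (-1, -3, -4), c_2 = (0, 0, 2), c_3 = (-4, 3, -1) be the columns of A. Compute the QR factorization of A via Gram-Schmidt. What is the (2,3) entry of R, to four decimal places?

r_{23} = -1.8605

c_1 = (-1, -3, -4); ‖c_1‖ = 5.0990, so q_1 = (-0.1961, -0.5883, -0.7845).
q_1·c_2 = (-0.1961)·0 + (-0.5883)·0 + (-0.7845)·2 = -1.5689.
u_2 = c_2 + 1.5689·q_1 = (-0.3077, -0.9231, 0.7692).
‖u_2‖ = 1.2403, so q_2 = (-0.2481, -0.7442, 0.6202).
r_{23} = q_2·c_3 = -1.8605.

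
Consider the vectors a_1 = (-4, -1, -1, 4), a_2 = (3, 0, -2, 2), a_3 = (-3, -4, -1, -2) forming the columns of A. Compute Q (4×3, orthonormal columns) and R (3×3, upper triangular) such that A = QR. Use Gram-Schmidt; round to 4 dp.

Q = [[-0.6860, 0.6729, -0.0493], [-0.1715, -0.0143, -0.8207], [-0.1715, -0.5011, -0.4378], [0.6860, 0.5440, -0.3639]], R = [[5.8310, -0.3430, 1.5435], [0.0000, 4.1088, -2.5483], [0.0000, 0.0000, 4.5961]]

a_1 = (-4, -1, -1, 4); ‖a_1‖ = 5.8310, so q_1 = (-0.6860, -0.1715, -0.1715, 0.6860).
q_1·a_2 = (-0.6860)·3 + (-0.1715)·0 + (-0.1715)·(-2) + 0.6860·2 = -0.3430.
u_2 = a_2 + 0.3430·q_1 = (2.7647, -0.0588, -2.0588, 2.2353).
‖u_2‖ = 4.1088, so q_2 = (0.6729, -0.0143, -0.5011, 0.5440).
q_1·a_3 = (-0.6860)·(-3) + (-0.1715)·(-4) + (-0.1715)·(-1) + 0.6860·(-2) = 1.5435; q_2·a_3 = 0.6729·(-3) + (-0.0143)·(-4) + (-0.5011)·(-1) + 0.5440·(-2) = -2.5483.
u_3 = a_3 − 1.5435·q_1 + 2.5483·q_2 = (-0.2265, -3.7718, -2.0122, -1.6725).
‖u_3‖ = 4.5961, so q_3 = (-0.0493, -0.8207, -0.4378, -0.3639).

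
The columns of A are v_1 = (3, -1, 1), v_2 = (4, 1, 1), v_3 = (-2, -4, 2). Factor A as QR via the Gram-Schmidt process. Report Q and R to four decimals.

v_1 = (3, -1, 1); ‖v_1‖ = 3.3166, so q_1 = (0.9045, -0.3015, 0.3015).
q_1·v_2 = 0.9045·4 + (-0.3015)·1 + 0.3015·1 = 3.6181.
u_2 = v_2 − 3.6181·q_1 = (0.7273, 2.0909, -0.0909).
‖u_2‖ = 2.2156, so q_2 = (0.3282, 0.9437, -0.0410).
q_1·v_3 = 0.9045·(-2) + (-0.3015)·(-4) + 0.3015·2 = 0.0000; q_2·v_3 = 0.3282·(-2) + 0.9437·(-4) + (-0.0410)·2 = -4.5134.
u_3 = v_3 + 0.0000·q_1 + 4.5134·q_2 = (-0.5185, 0.2593, 1.8148).
‖u_3‖ = 1.9052, so q_3 = (-0.2722, 0.1361, 0.9526).

Q = [[0.9045, 0.3282, -0.2722], [-0.3015, 0.9437, 0.1361], [0.3015, -0.0410, 0.9526]], R = [[3.3166, 3.6181, 0.0000], [0.0000, 2.2156, -4.5134], [0.0000, 0.0000, 1.9052]]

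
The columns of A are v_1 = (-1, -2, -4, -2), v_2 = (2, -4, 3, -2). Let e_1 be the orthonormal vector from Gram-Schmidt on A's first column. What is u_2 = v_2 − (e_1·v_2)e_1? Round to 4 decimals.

v_1 = (-1, -2, -4, -2); ‖v_1‖ = 5.0000, so e_1 = (-0.2000, -0.4000, -0.8000, -0.4000).
e_1·v_2 = (-0.2000)·2 + (-0.4000)·(-4) + (-0.8000)·3 + (-0.4000)·(-2) = -0.4000.
u_2 = v_2 + 0.4000·e_1 = (1.9200, -4.1600, 2.6800, -2.1600).

u_2 = (1.9200, -4.1600, 2.6800, -2.1600)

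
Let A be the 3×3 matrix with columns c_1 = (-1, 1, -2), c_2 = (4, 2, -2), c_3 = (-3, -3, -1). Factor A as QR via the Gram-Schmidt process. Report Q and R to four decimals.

Q = [[-0.4082, 0.8971, 0.1690], [0.4082, 0.3450, -0.8452], [-0.8165, -0.2760, -0.5071]], R = [[2.4495, 0.8165, 0.8165], [0.0000, 4.8305, -3.4503], [0.0000, 0.0000, 2.5355]]

q_1 = c_1/‖c_1‖ = (-1, 1, -2)/2.4495 = (-0.4082, 0.4082, -0.8165).
r_{12} = q_1·c_2 = 0.8165.
u_2 = c_2 − 0.8165·q_1 = (4.3333, 1.6667, -1.3333).
‖u_2‖ = 4.8305, so q_2 = (0.8971, 0.3450, -0.2760).
r_{13} = q_1·c_3 = 0.8165; r_{23} = q_2·c_3 = -3.4503.
u_3 = c_3 − 0.8165·q_1 + 3.4503·q_2 = (0.4286, -2.1429, -1.2857).
‖u_3‖ = 2.5355, so q_3 = (0.1690, -0.8452, -0.5071).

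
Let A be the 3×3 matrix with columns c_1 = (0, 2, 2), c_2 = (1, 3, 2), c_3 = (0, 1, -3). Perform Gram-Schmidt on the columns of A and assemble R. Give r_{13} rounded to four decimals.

c_1 = (0, 2, 2); ‖c_1‖ = 2.8284, so q_1 = (0.0000, 0.7071, 0.7071).
r_{13} = q_1·c_3 = -1.4142.

r_{13} = -1.4142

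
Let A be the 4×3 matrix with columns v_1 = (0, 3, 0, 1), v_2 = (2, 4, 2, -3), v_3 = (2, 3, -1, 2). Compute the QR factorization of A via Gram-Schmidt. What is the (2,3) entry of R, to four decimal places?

v_1 = (0, 3, 0, 1); ‖v_1‖ = 3.1623, so e_1 = (0.0000, 0.9487, 0.0000, 0.3162).
e_1·v_2 = 0.0000·2 + 0.9487·4 + 0.0000·2 + 0.3162·(-3) = 2.8460.
u_2 = v_2 − 2.8460·e_1 = (2.0000, 1.3000, 2.0000, -3.9000).
‖u_2‖ = 4.9900, so e_2 = (0.4008, 0.2605, 0.4008, -0.7816).
r_{23} = e_2·v_3 = -0.3808.

r_{23} = -0.3808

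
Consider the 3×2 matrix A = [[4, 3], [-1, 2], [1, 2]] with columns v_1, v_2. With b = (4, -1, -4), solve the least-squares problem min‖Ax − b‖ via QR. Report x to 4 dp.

q_1 = v_1/‖v_1‖ = (4, -1, 1)/4.2426 = (0.9428, -0.2357, 0.2357).
r_{12} = q_1·v_2 = 2.8284.
u_2 = v_2 − 2.8284·q_1 = (0.3333, 2.6667, 1.3333).
‖u_2‖ = 3.0000, so q_2 = (0.1111, 0.8889, 0.4444).
Qᵀb = (3.0641, -2.2222).
Back-substitute: x_2 = -2.2222/3.0000 = -0.7407.
x_1 = (3.0641 − 2.8284·(-0.7407))/4.2426 = 1.2160.

x = (1.2160, -0.7407)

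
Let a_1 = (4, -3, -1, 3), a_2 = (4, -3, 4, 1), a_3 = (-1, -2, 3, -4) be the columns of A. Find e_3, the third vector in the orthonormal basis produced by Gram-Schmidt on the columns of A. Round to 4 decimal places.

e_3 = (-0.1332, -0.7231, -0.2517, -0.6293)

a_1 = (4, -3, -1, 3); ‖a_1‖ = 5.9161, so e_1 = (0.6761, -0.5071, -0.1690, 0.5071).
e_1·a_2 = 0.6761·4 + (-0.5071)·(-3) + (-0.1690)·4 + 0.5071·1 = 4.0567.
u_2 = a_2 − 4.0567·e_1 = (1.2571, -0.9429, 4.6857, -1.0571).
‖u_2‖ = 5.0540, so e_2 = (0.2487, -0.1866, 0.9271, -0.2092).
e_1·a_3 = 0.6761·(-1) + (-0.5071)·(-2) + (-0.1690)·3 + 0.5071·(-4) = -2.1974; e_2·a_3 = 0.2487·(-1) + (-0.1866)·(-2) + 0.9271·3 + (-0.2092)·(-4) = 3.7424.
u_3 = a_3 + 2.1974·e_1 − 3.7424·e_2 = (-0.4452, -2.4161, -0.8412, -2.1029).
‖u_3‖ = 3.3415, so e_3 = (-0.1332, -0.7231, -0.2517, -0.6293).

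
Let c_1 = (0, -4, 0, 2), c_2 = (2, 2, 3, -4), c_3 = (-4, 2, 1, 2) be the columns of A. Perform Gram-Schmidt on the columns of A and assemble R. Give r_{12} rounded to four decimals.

c_1 = (0, -4, 0, 2); ‖c_1‖ = 4.4721, so e_1 = (0.0000, -0.8944, 0.0000, 0.4472).
r_{12} = e_1·c_2 = -3.5777.

r_{12} = -3.5777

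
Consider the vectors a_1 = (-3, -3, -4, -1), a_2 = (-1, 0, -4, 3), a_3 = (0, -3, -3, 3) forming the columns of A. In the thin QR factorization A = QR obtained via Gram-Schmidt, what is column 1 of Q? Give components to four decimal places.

a_1 = (-3, -3, -4, -1); ‖a_1‖ = 5.9161, so q_1 = (-0.5071, -0.5071, -0.6761, -0.1690).

q_1 = (-0.5071, -0.5071, -0.6761, -0.1690)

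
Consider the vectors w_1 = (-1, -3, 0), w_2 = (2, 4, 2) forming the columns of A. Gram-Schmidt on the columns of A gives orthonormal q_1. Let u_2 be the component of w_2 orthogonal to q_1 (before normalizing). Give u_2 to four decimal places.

u_2 = (0.6000, -0.2000, 2.0000)

w_1 = (-1, -3, 0); ‖w_1‖ = 3.1623, so q_1 = (-0.3162, -0.9487, 0.0000).
q_1·w_2 = (-0.3162)·2 + (-0.9487)·4 + 0.0000·2 = -4.4272.
u_2 = w_2 + 4.4272·q_1 = (0.6000, -0.2000, 2.0000).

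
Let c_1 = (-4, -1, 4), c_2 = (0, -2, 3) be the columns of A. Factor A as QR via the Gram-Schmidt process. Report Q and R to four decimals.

Q = [[-0.6963, 0.6386], [-0.1741, -0.5930], [0.6963, 0.4904]], R = [[5.7446, 2.4371], [0.0000, 2.6572]]

c_1 = (-4, -1, 4); ‖c_1‖ = 5.7446, so e_1 = (-0.6963, -0.1741, 0.6963).
e_1·c_2 = (-0.6963)·0 + (-0.1741)·(-2) + 0.6963·3 = 2.4371.
u_2 = c_2 − 2.4371·e_1 = (1.6970, -1.5758, 1.3030).
‖u_2‖ = 2.6572, so e_2 = (0.6386, -0.5930, 0.4904).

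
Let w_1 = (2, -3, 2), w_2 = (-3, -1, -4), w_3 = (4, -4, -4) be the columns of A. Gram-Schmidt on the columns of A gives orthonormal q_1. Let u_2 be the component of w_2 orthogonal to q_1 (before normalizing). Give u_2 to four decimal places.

q_1 = w_1/‖w_1‖ = (2, -3, 2)/4.1231 = (0.4851, -0.7276, 0.4851).
r_{12} = q_1·w_2 = -2.6679.
u_2 = w_2 + 2.6679·q_1 = (-1.7059, -2.9412, -2.7059).

u_2 = (-1.7059, -2.9412, -2.7059)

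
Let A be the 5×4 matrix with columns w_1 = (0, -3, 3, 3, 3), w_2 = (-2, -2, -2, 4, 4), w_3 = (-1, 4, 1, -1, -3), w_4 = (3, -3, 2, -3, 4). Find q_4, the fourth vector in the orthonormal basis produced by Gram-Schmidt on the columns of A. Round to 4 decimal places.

w_1 = (0, -3, 3, 3, 3); ‖w_1‖ = 6.0000, so q_1 = (0.0000, -0.5000, 0.5000, 0.5000, 0.5000).
q_1·w_2 = 0.0000·(-2) + (-0.5000)·(-2) + 0.5000·(-2) + 0.5000·4 + 0.5000·4 = 4.0000.
u_2 = w_2 − 4.0000·q_1 = (-2.0000, 0.0000, -4.0000, 2.0000, 2.0000).
‖u_2‖ = 5.2915, so q_2 = (-0.3780, 0.0000, -0.7559, 0.3780, 0.3780).
q_1·w_3 = 0.0000·(-1) + (-0.5000)·4 + 0.5000·1 + 0.5000·(-1) + 0.5000·(-3) = -3.5000; q_2·w_3 = (-0.3780)·(-1) + 0.0000·4 + (-0.7559)·1 + 0.3780·(-1) + 0.3780·(-3) = -1.8898.
u_3 = w_3 + 3.5000·q_1 + 1.8898·q_2 = (-1.7143, 2.2500, 1.3214, 1.4643, -0.5357).
‖u_3‖ = 3.4898, so q_3 = (-0.4912, 0.6447, 0.3787, 0.4196, -0.1535).
q_1·w_4 = 0.0000·3 + (-0.5000)·(-3) + 0.5000·2 + 0.5000·(-3) + 0.5000·4 = 3.0000; q_2·w_4 = (-0.3780)·3 + 0.0000·(-3) + (-0.7559)·2 + 0.3780·(-3) + 0.3780·4 = -2.2678; q_3·w_4 = (-0.4912)·3 + 0.6447·(-3) + 0.3787·2 + 0.4196·(-3) + (-0.1535)·4 = -4.5234.
u_4 = w_4 − 3.0000·q_1 + 2.2678·q_2 + 4.5234·q_3 = (-0.0792, 1.4164, 0.4985, -1.7449, 2.6628).
‖u_4‖ = 3.5208, so q_4 = (-0.0225, 0.4023, 0.1416, -0.4956, 0.7563).

q_4 = (-0.0225, 0.4023, 0.1416, -0.4956, 0.7563)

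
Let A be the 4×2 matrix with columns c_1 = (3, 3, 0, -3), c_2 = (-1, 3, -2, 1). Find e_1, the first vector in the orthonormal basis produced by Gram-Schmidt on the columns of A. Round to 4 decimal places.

c_1 = (3, 3, 0, -3); ‖c_1‖ = 5.1962, so e_1 = (0.5774, 0.5774, 0.0000, -0.5774).

e_1 = (0.5774, 0.5774, 0.0000, -0.5774)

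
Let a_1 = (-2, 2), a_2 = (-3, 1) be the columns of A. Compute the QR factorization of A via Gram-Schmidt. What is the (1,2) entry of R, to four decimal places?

r_{12} = 2.8284

a_1 = (-2, 2); ‖a_1‖ = 2.8284, so e_1 = (-0.7071, 0.7071).
r_{12} = e_1·a_2 = 2.8284.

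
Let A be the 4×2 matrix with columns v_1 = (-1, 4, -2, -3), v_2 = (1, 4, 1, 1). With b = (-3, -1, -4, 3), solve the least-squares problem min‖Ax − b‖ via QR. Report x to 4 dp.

e_1 = v_1/‖v_1‖ = (-1, 4, -2, -3)/5.4772 = (-0.1826, 0.7303, -0.3651, -0.5477).
r_{12} = e_1·v_2 = 1.8257.
u_2 = v_2 − 1.8257·e_1 = (1.3333, 2.6667, 1.6667, 2.0000).
‖u_2‖ = 3.9581, so e_2 = (0.3369, 0.6737, 0.4211, 0.5053).
Qᵀb = (-0.3651, -1.8527).
Back-substitute: x_2 = -1.8527/3.9581 = -0.4681.
x_1 = (-0.3651 − 1.8257·(-0.4681))/5.4772 = 0.0894.

x = (0.0894, -0.4681)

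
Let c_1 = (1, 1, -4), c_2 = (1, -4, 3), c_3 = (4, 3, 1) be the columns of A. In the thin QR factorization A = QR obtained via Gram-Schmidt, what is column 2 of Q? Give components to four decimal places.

e_2 = (0.4990, -0.8619, -0.0907)

c_1 = (1, 1, -4); ‖c_1‖ = 4.2426, so e_1 = (0.2357, 0.2357, -0.9428).
e_1·c_2 = 0.2357·1 + 0.2357·(-4) + (-0.9428)·3 = -3.5355.
u_2 = c_2 + 3.5355·e_1 = (1.8333, -3.1667, -0.3333).
‖u_2‖ = 3.6742, so e_2 = (0.4990, -0.8619, -0.0907).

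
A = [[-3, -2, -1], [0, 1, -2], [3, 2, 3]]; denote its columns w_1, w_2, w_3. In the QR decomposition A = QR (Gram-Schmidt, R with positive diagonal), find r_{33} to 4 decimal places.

w_1 = (-3, 0, 3); ‖w_1‖ = 4.2426, so q_1 = (-0.7071, 0.0000, 0.7071).
q_1·w_2 = (-0.7071)·(-2) + 0.0000·1 + 0.7071·2 = 2.8284.
u_2 = w_2 − 2.8284·q_1 = (0.0000, 1.0000, 0.0000).
‖u_2‖ = 1.0000, so q_2 = (0.0000, 1.0000, 0.0000).
q_1·w_3 = (-0.7071)·(-1) + 0.0000·(-2) + 0.7071·3 = 2.8284; q_2·w_3 = 0.0000·(-1) + 1.0000·(-2) + (0.0000)·3 = -2.0000.
u_3 = w_3 − 2.8284·q_1 + 2.0000·q_2 = (1.0000, 0.0000, 1.0000).
r_{33} = ‖u_3‖ = 1.4142.

r_{33} = 1.4142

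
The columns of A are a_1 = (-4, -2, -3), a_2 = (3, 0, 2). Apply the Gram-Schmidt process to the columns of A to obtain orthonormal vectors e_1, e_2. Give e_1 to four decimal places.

e_1 = (-0.7428, -0.3714, -0.5571)

a_1 = (-4, -2, -3); ‖a_1‖ = 5.3852, so e_1 = (-0.7428, -0.3714, -0.5571).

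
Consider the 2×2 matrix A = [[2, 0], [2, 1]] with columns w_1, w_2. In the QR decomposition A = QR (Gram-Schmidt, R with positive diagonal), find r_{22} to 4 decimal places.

w_1 = (2, 2); ‖w_1‖ = 2.8284, so e_1 = (0.7071, 0.7071).
e_1·w_2 = 0.7071·0 + 0.7071·1 = 0.7071.
u_2 = w_2 − 0.7071·e_1 = (-0.5000, 0.5000).
r_{22} = ‖u_2‖ = 0.7071.

r_{22} = 0.7071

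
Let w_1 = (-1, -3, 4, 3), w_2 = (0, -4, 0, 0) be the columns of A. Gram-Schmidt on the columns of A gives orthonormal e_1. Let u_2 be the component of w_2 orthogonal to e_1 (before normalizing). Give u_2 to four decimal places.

u_2 = (0.3429, -2.9714, -1.3714, -1.0286)

w_1 = (-1, -3, 4, 3); ‖w_1‖ = 5.9161, so e_1 = (-0.1690, -0.5071, 0.6761, 0.5071).
e_1·w_2 = (-0.1690)·0 + (-0.5071)·(-4) + 0.6761·0 + 0.5071·0 = 2.0284.
u_2 = w_2 − 2.0284·e_1 = (0.3429, -2.9714, -1.3714, -1.0286).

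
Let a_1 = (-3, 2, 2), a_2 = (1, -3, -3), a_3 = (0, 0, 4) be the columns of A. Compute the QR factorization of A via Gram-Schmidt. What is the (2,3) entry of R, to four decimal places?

r_{23} = -2.0580

q_1 = a_1/‖a_1‖ = (-3, 2, 2)/4.1231 = (-0.7276, 0.4851, 0.4851).
r_{12} = q_1·a_2 = -3.6380.
u_2 = a_2 + 3.6380·q_1 = (-1.6471, -1.2353, -1.2353).
‖u_2‖ = 2.4010, so q_2 = (-0.6860, -0.5145, -0.5145).
r_{23} = q_2·a_3 = -2.0580.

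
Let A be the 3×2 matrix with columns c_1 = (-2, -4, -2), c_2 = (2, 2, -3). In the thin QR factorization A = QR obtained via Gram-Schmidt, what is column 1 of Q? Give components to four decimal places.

c_1 = (-2, -4, -2); ‖c_1‖ = 4.8990, so q_1 = (-0.4082, -0.8165, -0.4082).

q_1 = (-0.4082, -0.8165, -0.4082)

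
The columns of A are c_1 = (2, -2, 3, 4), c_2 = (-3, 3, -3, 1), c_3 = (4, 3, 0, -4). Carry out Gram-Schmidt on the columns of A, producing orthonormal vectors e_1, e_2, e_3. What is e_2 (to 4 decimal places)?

c_1 = (2, -2, 3, 4); ‖c_1‖ = 5.7446, so e_1 = (0.3482, -0.3482, 0.5222, 0.6963).
e_1·c_2 = 0.3482·(-3) + (-0.3482)·3 + 0.5222·(-3) + 0.6963·1 = -2.9593.
u_2 = c_2 + 2.9593·e_1 = (-1.9697, 1.9697, -1.4545, 3.0606).
‖u_2‖ = 4.3866, so e_2 = (-0.4490, 0.4490, -0.3316, 0.6977).

e_2 = (-0.4490, 0.4490, -0.3316, 0.6977)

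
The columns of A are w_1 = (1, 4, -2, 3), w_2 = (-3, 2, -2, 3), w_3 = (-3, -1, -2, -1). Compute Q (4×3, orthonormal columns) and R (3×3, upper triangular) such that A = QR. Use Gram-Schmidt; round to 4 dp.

Q = [[0.1826, -0.9234, -0.0237], [0.7303, -0.1026, 0.0473], [-0.3651, -0.2052, -0.8045], [0.5477, 0.3078, -0.5916]], R = [[5.4772, 3.2863, -1.0954], [0.0000, 3.8987, 2.9753], [0.0000, 0.0000, 2.2243]]

w_1 = (1, 4, -2, 3); ‖w_1‖ = 5.4772, so e_1 = (0.1826, 0.7303, -0.3651, 0.5477).
e_1·w_2 = 0.1826·(-3) + 0.7303·2 + (-0.3651)·(-2) + 0.5477·3 = 3.2863.
u_2 = w_2 − 3.2863·e_1 = (-3.6000, -0.4000, -0.8000, 1.2000).
‖u_2‖ = 3.8987, so e_2 = (-0.9234, -0.1026, -0.2052, 0.3078).
e_1·w_3 = 0.1826·(-3) + 0.7303·(-1) + (-0.3651)·(-2) + 0.5477·(-1) = -1.0954; e_2·w_3 = (-0.9234)·(-3) + (-0.1026)·(-1) + (-0.2052)·(-2) + 0.3078·(-1) = 2.9753.
u_3 = w_3 + 1.0954·e_1 − 2.9753·e_2 = (-0.0526, 0.1053, -1.7895, -1.3158).
‖u_3‖ = 2.2243, so e_3 = (-0.0237, 0.0473, -0.8045, -0.5916).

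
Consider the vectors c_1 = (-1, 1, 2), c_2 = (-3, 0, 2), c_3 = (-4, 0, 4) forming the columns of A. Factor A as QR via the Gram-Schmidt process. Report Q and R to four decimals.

q_1 = c_1/‖c_1‖ = (-1, 1, 2)/2.4495 = (-0.4082, 0.4082, 0.8165).
r_{12} = q_1·c_2 = 2.8577.
u_2 = c_2 − 2.8577·q_1 = (-1.8333, -1.1667, -0.3333).
‖u_2‖ = 2.1985, so q_2 = (-0.8339, -0.5307, -0.1516).
r_{13} = q_1·c_3 = 4.8990; r_{23} = q_2·c_3 = 2.7292.
u_3 = c_3 − 4.8990·q_1 − 2.7292·q_2 = (0.2759, -0.5517, 0.4138).
‖u_3‖ = 0.7428, so q_3 = (0.3714, -0.7428, 0.5571).

Q = [[-0.4082, -0.8339, 0.3714], [0.4082, -0.5307, -0.7428], [0.8165, -0.1516, 0.5571]], R = [[2.4495, 2.8577, 4.8990], [0.0000, 2.1985, 2.7292], [0.0000, 0.0000, 0.7428]]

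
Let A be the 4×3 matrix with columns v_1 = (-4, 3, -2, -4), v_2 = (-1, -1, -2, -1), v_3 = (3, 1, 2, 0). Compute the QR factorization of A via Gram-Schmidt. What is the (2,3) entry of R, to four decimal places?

r_{23} = -2.3681

v_1 = (-4, 3, -2, -4); ‖v_1‖ = 6.7082, so e_1 = (-0.5963, 0.4472, -0.2981, -0.5963).
e_1·v_2 = (-0.5963)·(-1) + 0.4472·(-1) + (-0.2981)·(-2) + (-0.5963)·(-1) = 1.3416.
u_2 = v_2 − 1.3416·e_1 = (-0.2000, -1.6000, -1.6000, -0.2000).
‖u_2‖ = 2.2804, so e_2 = (-0.0877, -0.7016, -0.7016, -0.0877).
r_{23} = e_2·v_3 = -2.3681.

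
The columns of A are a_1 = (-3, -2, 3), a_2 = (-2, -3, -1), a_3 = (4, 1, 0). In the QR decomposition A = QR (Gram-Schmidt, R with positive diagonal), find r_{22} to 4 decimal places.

a_1 = (-3, -2, 3); ‖a_1‖ = 4.6904, so q_1 = (-0.6396, -0.4264, 0.6396).
q_1·a_2 = (-0.6396)·(-2) + (-0.4264)·(-3) + 0.6396·(-1) = 1.9188.
u_2 = a_2 − 1.9188·q_1 = (-0.7727, -2.1818, -2.2273).
r_{22} = ‖u_2‖ = 3.2122.

r_{22} = 3.2122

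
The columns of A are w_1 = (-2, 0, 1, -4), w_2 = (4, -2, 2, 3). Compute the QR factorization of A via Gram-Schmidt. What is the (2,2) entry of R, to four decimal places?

w_1 = (-2, 0, 1, -4); ‖w_1‖ = 4.5826, so q_1 = (-0.4364, 0.0000, 0.2182, -0.8729).
q_1·w_2 = (-0.4364)·4 + 0.0000·(-2) + 0.2182·2 + (-0.8729)·3 = -3.9279.
u_2 = w_2 + 3.9279·q_1 = (2.2857, -2.0000, 2.8571, -0.4286).
r_{22} = ‖u_2‖ = 4.1918.

r_{22} = 4.1918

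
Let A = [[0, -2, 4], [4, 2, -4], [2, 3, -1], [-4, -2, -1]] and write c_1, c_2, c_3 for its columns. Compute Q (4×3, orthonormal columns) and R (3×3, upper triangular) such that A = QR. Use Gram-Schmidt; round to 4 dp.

Q = [[0.0000, -0.7276, 0.4036], [0.6667, -0.1617, -0.6727], [0.3333, 0.6468, 0.4036], [-0.6667, 0.1617, -0.4709]], R = [[6.0000, 3.6667, -2.3333], [0.0000, 2.7487, -3.0721], [0.0000, 0.0000, 4.3724]]

e_1 = c_1/‖c_1‖ = (0, 4, 2, -4)/6.0000 = (0.0000, 0.6667, 0.3333, -0.6667).
r_{12} = e_1·c_2 = 3.6667.
u_2 = c_2 − 3.6667·e_1 = (-2.0000, -0.4444, 1.7778, 0.4444).
‖u_2‖ = 2.7487, so e_2 = (-0.7276, -0.1617, 0.6468, 0.1617).
r_{13} = e_1·c_3 = -2.3333; r_{23} = e_2·c_3 = -3.0721.
u_3 = c_3 + 2.3333·e_1 + 3.0721·e_2 = (1.7647, -2.9412, 1.7647, -2.0588).
‖u_3‖ = 4.3724, so e_3 = (0.4036, -0.6727, 0.4036, -0.4709).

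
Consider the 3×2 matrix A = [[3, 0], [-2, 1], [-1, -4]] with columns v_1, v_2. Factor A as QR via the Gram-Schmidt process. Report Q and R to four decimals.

e_1 = v_1/‖v_1‖ = (3, -2, -1)/3.7417 = (0.8018, -0.5345, -0.2673).
r_{12} = e_1·v_2 = 0.5345.
u_2 = v_2 − 0.5345·e_1 = (-0.4286, 1.2857, -3.8571).
‖u_2‖ = 4.0883, so e_2 = (-0.1048, 0.3145, -0.9435).

Q = [[0.8018, -0.1048], [-0.5345, 0.3145], [-0.2673, -0.9435]], R = [[3.7417, 0.5345], [0.0000, 4.0883]]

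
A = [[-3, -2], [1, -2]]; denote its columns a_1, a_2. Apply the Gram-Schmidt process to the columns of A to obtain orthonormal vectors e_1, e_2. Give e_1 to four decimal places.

a_1 = (-3, 1); ‖a_1‖ = 3.1623, so e_1 = (-0.9487, 0.3162).

e_1 = (-0.9487, 0.3162)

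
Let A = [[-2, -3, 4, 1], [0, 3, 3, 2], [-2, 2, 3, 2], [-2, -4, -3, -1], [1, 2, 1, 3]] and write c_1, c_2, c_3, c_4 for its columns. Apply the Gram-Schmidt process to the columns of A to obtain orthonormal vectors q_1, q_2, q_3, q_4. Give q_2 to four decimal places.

q_2 = (-0.2075, 0.5395, 0.6916, -0.3873, 0.1937)

q_1 = c_1/‖c_1‖ = (-2, 0, -2, -2, 1)/3.6056 = (-0.5547, 0.0000, -0.5547, -0.5547, 0.2774).
r_{12} = q_1·c_2 = 3.3282.
u_2 = c_2 − 3.3282·q_1 = (-1.1538, 3.0000, 3.8462, -2.1538, 1.0769).
‖u_2‖ = 5.5609, so q_2 = (-0.2075, 0.5395, 0.6916, -0.3873, 0.1937).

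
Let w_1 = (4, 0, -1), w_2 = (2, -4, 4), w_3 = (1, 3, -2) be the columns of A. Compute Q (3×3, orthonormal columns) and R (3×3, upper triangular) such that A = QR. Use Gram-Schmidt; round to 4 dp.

Q = [[0.9701, 0.1788, 0.1638], [0.0000, -0.6756, 0.7373], [-0.2425, 0.7153, 0.6554]], R = [[4.1231, 0.9701, 1.4552], [0.0000, 5.9210, -3.2784], [0.0000, 0.0000, 1.0650]]

w_1 = (4, 0, -1); ‖w_1‖ = 4.1231, so e_1 = (0.9701, 0.0000, -0.2425).
e_1·w_2 = 0.9701·2 + 0.0000·(-4) + (-0.2425)·4 = 0.9701.
u_2 = w_2 − 0.9701·e_1 = (1.0588, -4.0000, 4.2353).
‖u_2‖ = 5.9210, so e_2 = (0.1788, -0.6756, 0.7153).
e_1·w_3 = 0.9701·1 + 0.0000·3 + (-0.2425)·(-2) = 1.4552; e_2·w_3 = 0.1788·1 + (-0.6756)·3 + 0.7153·(-2) = -3.2784.
u_3 = w_3 − 1.4552·e_1 + 3.2784·e_2 = (0.1745, 0.7852, 0.6980).
‖u_3‖ = 1.0650, so e_3 = (0.1638, 0.7373, 0.6554).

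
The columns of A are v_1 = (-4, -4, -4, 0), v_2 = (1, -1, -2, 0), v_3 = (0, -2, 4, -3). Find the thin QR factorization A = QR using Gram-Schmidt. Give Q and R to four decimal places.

e_1 = v_1/‖v_1‖ = (-4, -4, -4, 0)/6.9282 = (-0.5774, -0.5774, -0.5774, 0.0000).
r_{12} = e_1·v_2 = 1.1547.
u_2 = v_2 − 1.1547·e_1 = (1.6667, -0.3333, -1.3333, 0.0000).
‖u_2‖ = 2.1602, so e_2 = (0.7715, -0.1543, -0.6172, 0.0000).
r_{13} = e_1·v_3 = -1.1547; r_{23} = e_2·v_3 = -2.1602.
u_3 = v_3 + 1.1547·e_1 + 2.1602·e_2 = (1.0000, -3.0000, 2.0000, -3.0000).
‖u_3‖ = 4.7958, so e_3 = (0.2085, -0.6255, 0.4170, -0.6255).

Q = [[-0.5774, 0.7715, 0.2085], [-0.5774, -0.1543, -0.6255], [-0.5774, -0.6172, 0.4170], [0.0000, 0.0000, -0.6255]], R = [[6.9282, 1.1547, -1.1547], [0.0000, 2.1602, -2.1602], [0.0000, 0.0000, 4.7958]]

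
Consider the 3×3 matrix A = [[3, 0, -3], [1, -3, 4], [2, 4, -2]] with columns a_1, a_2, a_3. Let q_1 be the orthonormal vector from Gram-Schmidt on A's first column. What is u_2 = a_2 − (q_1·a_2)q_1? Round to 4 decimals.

u_2 = (-1.0714, -3.3571, 3.2857)

q_1 = a_1/‖a_1‖ = (3, 1, 2)/3.7417 = (0.8018, 0.2673, 0.5345).
r_{12} = q_1·a_2 = 1.3363.
u_2 = a_2 − 1.3363·q_1 = (-1.0714, -3.3571, 3.2857).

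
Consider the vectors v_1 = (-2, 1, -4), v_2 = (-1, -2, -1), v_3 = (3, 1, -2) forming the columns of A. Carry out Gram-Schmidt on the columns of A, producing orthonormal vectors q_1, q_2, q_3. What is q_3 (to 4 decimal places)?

q_3 = (0.8581, -0.1907, -0.4767)

v_1 = (-2, 1, -4); ‖v_1‖ = 4.5826, so q_1 = (-0.4364, 0.2182, -0.8729).
q_1·v_2 = (-0.4364)·(-1) + 0.2182·(-2) + (-0.8729)·(-1) = 0.8729.
u_2 = v_2 − 0.8729·q_1 = (-0.6190, -2.1905, -0.2381).
‖u_2‖ = 2.2887, so q_2 = (-0.2705, -0.9571, -0.1040).
q_1·v_3 = (-0.4364)·3 + 0.2182·1 + (-0.8729)·(-2) = 0.6547; q_2·v_3 = (-0.2705)·3 + (-0.9571)·1 + (-0.1040)·(-2) = -1.5605.
u_3 = v_3 − 0.6547·q_1 + 1.5605·q_2 = (2.8636, -0.6364, -1.5909).
‖u_3‖ = 3.3371, so q_3 = (0.8581, -0.1907, -0.4767).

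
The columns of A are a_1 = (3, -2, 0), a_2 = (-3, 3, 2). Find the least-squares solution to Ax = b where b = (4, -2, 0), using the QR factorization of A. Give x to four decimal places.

x = (1.3443, 0.0984)

q_1 = a_1/‖a_1‖ = (3, -2, 0)/3.6056 = (0.8321, -0.5547, 0.0000).
r_{12} = q_1·a_2 = -4.1603.
u_2 = a_2 + 4.1603·q_1 = (0.4615, 0.6923, 2.0000).
‖u_2‖ = 2.1662, so q_2 = (0.2131, 0.3196, 0.9233).
Qᵀb = (4.4376, 0.2131).
Back-substitute: x_2 = 0.2131/2.1662 = 0.0984.
x_1 = (4.4376 + 4.1603·0.0984)/3.6056 = 1.3443.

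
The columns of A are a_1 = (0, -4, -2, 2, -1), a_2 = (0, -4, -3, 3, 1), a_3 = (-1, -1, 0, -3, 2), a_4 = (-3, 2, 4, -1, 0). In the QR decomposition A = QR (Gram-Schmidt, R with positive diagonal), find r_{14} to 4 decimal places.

r_{14} = -3.6000

a_1 = (0, -4, -2, 2, -1); ‖a_1‖ = 5.0000, so q_1 = (0.0000, -0.8000, -0.4000, 0.4000, -0.2000).
r_{14} = q_1·a_4 = -3.6000.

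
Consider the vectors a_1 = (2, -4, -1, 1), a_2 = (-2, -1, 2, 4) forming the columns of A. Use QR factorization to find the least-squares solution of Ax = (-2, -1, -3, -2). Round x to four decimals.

x = (0.0788, -0.3663)

q_1 = a_1/‖a_1‖ = (2, -4, -1, 1)/4.6904 = (0.4264, -0.8528, -0.2132, 0.2132).
r_{12} = q_1·a_2 = 0.4264.
u_2 = a_2 − 0.4264·q_1 = (-2.1818, -0.6364, 2.0909, 3.9091).
‖u_2‖ = 4.9818, so q_2 = (-0.4380, -0.1277, 0.4197, 0.7847).
Qᵀb = (0.2132, -1.8248).
Back-substitute: x_2 = -1.8248/4.9818 = -0.3663.
x_1 = (0.2132 − 0.4264·(-0.3663))/4.6904 = 0.0788.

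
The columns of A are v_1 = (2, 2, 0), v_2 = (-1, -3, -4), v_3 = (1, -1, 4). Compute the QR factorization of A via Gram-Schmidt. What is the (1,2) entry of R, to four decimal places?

v_1 = (2, 2, 0); ‖v_1‖ = 2.8284, so e_1 = (0.7071, 0.7071, 0.0000).
r_{12} = e_1·v_2 = -2.8284.

r_{12} = -2.8284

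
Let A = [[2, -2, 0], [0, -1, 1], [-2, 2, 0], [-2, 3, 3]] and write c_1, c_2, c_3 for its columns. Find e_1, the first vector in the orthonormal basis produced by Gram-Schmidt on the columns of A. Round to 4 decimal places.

c_1 = (2, 0, -2, -2); ‖c_1‖ = 3.4641, so e_1 = (0.5774, 0.0000, -0.5774, -0.5774).

e_1 = (0.5774, 0.0000, -0.5774, -0.5774)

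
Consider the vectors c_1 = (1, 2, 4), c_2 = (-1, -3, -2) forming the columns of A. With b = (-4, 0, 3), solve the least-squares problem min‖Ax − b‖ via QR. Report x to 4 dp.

x = (1.1884, 1.1304)

c_1 = (1, 2, 4); ‖c_1‖ = 4.5826, so e_1 = (0.2182, 0.4364, 0.8729).
e_1·c_2 = 0.2182·(-1) + 0.4364·(-3) + 0.8729·(-2) = -3.2733.
u_2 = c_2 + 3.2733·e_1 = (-0.2857, -1.5714, 0.8571).
‖u_2‖ = 1.8127, so e_2 = (-0.1576, -0.8669, 0.4729).
Qᵀb = (1.7457, 2.0491).
Back-substitute: x_2 = 2.0491/1.8127 = 1.1304.
x_1 = (1.7457 + 3.2733·1.1304)/4.5826 = 1.1884.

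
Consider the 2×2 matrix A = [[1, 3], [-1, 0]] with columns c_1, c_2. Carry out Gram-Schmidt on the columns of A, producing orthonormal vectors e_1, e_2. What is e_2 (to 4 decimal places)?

e_2 = (0.7071, 0.7071)

c_1 = (1, -1); ‖c_1‖ = 1.4142, so e_1 = (0.7071, -0.7071).
e_1·c_2 = 0.7071·3 + (-0.7071)·0 = 2.1213.
u_2 = c_2 − 2.1213·e_1 = (1.5000, 1.5000).
‖u_2‖ = 2.1213, so e_2 = (0.7071, 0.7071).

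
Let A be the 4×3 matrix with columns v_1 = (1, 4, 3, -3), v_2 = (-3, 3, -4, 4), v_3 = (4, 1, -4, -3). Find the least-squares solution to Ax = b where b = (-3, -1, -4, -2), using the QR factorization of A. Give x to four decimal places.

x = (-0.3204, 0.2116, 0.2776)

v_1 = (1, 4, 3, -3); ‖v_1‖ = 5.9161, so q_1 = (0.1690, 0.6761, 0.5071, -0.5071).
q_1·v_2 = 0.1690·(-3) + 0.6761·3 + 0.5071·(-4) + (-0.5071)·4 = -2.5355.
u_2 = v_2 + 2.5355·q_1 = (-2.5714, 4.7143, -2.7143, 2.7143).
‖u_2‖ = 6.6009, so q_2 = (-0.3896, 0.7142, -0.4112, 0.4112).
q_1·v_3 = 0.1690·4 + 0.6761·1 + 0.5071·(-4) + (-0.5071)·(-3) = 0.8452; q_2·v_3 = (-0.3896)·4 + 0.7142·1 + (-0.4112)·(-4) + 0.4112·(-3) = -0.4328.
u_3 = v_3 − 0.8452·q_1 + 0.4328·q_2 = (3.6885, 0.7377, -4.6066, -2.3934).
‖u_3‖ = 6.4108, so q_3 = (0.5754, 0.1151, -0.7186, -0.3733).
Qᵀb = (-2.1974, 1.2769, 1.7798).
Back-substitute: x_3 = 1.7798/6.4108 = 0.2776.
x_2 = (1.2769 + 0.4328·0.2776)/6.6009 = 0.2116.
x_1 = (-2.1974 + 2.5355·0.2116 − 0.8452·0.2776)/5.9161 = -0.3204.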